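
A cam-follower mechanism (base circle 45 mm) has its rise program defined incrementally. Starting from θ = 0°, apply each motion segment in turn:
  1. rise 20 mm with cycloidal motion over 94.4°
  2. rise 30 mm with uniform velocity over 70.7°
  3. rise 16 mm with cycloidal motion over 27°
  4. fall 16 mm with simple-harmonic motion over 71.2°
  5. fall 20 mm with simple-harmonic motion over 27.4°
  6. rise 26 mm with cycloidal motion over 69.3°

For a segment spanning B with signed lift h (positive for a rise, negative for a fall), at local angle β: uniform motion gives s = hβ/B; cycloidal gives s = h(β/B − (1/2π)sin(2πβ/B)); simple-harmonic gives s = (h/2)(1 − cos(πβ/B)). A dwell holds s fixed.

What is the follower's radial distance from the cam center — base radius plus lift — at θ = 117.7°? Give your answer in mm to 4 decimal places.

seg 1 [0°–94.4°] cycloidal, h=20: full span → s += 20 → s = 20.0000
seg 2 [94.4°–165.1°] uniform, h=30: θ=117.7° here. β=23.3, B=70.7. 30·23.3/70.7 = 9.8868 → s = 29.8868
radial distance = base radius + s = 45 + 29.8868 = 74.8868

74.8868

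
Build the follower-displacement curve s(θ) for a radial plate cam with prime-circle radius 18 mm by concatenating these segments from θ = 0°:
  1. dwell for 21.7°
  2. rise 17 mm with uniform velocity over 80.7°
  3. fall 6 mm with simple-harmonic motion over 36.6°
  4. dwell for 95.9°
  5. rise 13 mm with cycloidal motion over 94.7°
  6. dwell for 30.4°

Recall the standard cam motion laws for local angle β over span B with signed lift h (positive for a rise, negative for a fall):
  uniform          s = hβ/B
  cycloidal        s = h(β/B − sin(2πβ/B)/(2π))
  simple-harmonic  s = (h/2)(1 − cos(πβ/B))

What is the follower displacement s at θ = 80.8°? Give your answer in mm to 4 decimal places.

seg 1 [0°–21.7°] dwell: s stays 0.0000
seg 2 [21.7°–102.4°] uniform, h=17: θ=80.8° here. β=59.1, B=80.7. 17·59.1/80.7 = 12.4498 → s = 12.4498

12.4498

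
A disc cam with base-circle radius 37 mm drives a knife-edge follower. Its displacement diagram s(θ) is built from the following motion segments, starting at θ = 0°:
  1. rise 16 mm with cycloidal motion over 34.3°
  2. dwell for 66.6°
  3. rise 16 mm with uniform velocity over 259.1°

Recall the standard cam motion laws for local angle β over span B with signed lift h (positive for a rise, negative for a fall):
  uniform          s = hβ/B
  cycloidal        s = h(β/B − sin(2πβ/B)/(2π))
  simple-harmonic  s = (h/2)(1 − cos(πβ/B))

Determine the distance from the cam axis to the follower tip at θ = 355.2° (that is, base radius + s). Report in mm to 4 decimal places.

seg 1 [0°–34.3°] cycloidal, h=16: full span → s += 16 → s = 16.0000
seg 2 [34.3°–100.9°] dwell: s stays 16.0000
seg 3 [100.9°–360°] uniform, h=16: θ=355.2° here. β=254.3, B=259.1. 16·254.3/259.1 = 15.7036 → s = 31.7036
radial distance = base radius + s = 37 + 31.7036 = 68.7036

68.7036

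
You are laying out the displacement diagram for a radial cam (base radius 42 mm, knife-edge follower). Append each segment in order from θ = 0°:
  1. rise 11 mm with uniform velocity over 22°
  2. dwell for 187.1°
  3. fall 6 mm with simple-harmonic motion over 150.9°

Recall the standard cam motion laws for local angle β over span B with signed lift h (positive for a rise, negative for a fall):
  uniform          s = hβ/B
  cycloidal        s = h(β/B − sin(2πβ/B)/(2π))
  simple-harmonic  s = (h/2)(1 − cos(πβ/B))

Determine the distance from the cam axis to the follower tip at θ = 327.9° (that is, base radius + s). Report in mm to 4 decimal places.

seg 1 [0°–22°] uniform, h=11: full span → s += 11 → s = 11.0000
seg 2 [22°–209.1°] dwell: s stays 11.0000
seg 3 [209.1°–360°] simple-harmonic, h=-6: θ=327.9° here. β=118.8, B=150.9. -6/2·(1 − cos(π·0.7873)) = -5.3546 → s = 5.6454
radial distance = base radius + s = 42 + 5.6454 = 47.6454

47.6454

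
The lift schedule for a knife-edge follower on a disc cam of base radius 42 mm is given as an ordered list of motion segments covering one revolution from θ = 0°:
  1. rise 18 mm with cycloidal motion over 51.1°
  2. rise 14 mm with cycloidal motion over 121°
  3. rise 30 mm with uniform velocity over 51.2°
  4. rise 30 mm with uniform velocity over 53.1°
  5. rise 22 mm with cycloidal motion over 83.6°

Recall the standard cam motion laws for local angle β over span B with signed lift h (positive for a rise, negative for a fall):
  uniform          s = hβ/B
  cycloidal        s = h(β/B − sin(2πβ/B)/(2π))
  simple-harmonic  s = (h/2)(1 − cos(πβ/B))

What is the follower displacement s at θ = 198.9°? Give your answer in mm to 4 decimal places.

seg 1 [0°–51.1°] cycloidal, h=18: full span → s += 18 → s = 18.0000
seg 2 [51.1°–172.1°] cycloidal, h=14: full span → s += 14 → s = 32.0000
seg 3 [172.1°–223.3°] uniform, h=30: θ=198.9° here. β=26.8, B=51.2. 30·26.8/51.2 = 15.7031 → s = 47.7031

47.7031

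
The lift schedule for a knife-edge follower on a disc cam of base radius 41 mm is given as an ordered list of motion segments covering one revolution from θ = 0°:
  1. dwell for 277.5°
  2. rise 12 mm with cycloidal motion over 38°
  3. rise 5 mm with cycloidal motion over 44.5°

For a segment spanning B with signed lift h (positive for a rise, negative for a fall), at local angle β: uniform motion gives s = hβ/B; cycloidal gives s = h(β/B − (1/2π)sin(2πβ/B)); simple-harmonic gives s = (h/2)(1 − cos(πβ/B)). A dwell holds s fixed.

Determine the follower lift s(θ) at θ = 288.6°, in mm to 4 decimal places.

seg 1 [0°–277.5°] dwell: s stays 0.0000
seg 2 [277.5°–315.5°] cycloidal, h=12: θ=288.6° here. β=11.1, B=38. 12·(0.2921 − sin(2π·0.2921)/(2π)) = 1.6618 → s = 1.6618

1.6618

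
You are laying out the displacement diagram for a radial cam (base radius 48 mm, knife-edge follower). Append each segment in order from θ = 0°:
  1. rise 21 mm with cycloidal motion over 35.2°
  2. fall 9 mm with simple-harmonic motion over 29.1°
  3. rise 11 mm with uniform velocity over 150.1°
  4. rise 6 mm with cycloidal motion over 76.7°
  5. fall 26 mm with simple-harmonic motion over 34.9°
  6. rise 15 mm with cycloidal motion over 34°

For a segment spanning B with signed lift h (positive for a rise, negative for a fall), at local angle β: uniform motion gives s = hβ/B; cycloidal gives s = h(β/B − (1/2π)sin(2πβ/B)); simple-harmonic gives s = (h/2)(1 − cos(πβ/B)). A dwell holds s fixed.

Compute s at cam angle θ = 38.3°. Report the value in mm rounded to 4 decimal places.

seg 1 [0°–35.2°] cycloidal, h=21: full span → s += 21 → s = 21.0000
seg 2 [35.2°–64.3°] simple-harmonic, h=-9: θ=38.3° here. β=3.1, B=29.1. -9/2·(1 − cos(π·0.1065)) = -0.2497 → s = 20.7503

20.7503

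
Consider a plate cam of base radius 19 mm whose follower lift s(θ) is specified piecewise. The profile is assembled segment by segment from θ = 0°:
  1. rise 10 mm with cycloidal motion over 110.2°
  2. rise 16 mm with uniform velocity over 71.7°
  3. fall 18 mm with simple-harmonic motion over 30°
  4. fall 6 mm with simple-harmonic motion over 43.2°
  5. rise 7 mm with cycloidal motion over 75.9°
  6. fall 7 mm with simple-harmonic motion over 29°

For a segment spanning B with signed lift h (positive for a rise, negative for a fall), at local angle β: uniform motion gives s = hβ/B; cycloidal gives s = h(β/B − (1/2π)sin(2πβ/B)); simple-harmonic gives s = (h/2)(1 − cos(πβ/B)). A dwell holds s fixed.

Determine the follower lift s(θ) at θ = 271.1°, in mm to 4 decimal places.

seg 1 [0°–110.2°] cycloidal, h=10: full span → s += 10 → s = 10.0000
seg 2 [110.2°–181.9°] uniform, h=16: full span → s += 16 → s = 26.0000
seg 3 [181.9°–211.9°] simple-harmonic, h=-18: full span → s += -18 → s = 8.0000
seg 4 [211.9°–255.1°] simple-harmonic, h=-6: full span → s += -6 → s = 2.0000
seg 5 [255.1°–331°] cycloidal, h=7: θ=271.1° here. β=16, B=75.9. 7·(0.2108 − sin(2π·0.2108)/(2π)) = 0.3952 → s = 2.3952

2.3952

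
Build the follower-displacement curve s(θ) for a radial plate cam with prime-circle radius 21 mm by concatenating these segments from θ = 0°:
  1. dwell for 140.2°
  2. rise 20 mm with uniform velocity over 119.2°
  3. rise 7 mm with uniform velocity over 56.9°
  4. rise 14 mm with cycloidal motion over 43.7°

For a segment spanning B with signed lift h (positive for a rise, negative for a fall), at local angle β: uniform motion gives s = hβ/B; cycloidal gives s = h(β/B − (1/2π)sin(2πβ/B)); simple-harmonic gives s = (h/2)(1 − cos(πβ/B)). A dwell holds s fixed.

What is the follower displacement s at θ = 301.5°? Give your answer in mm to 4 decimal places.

seg 1 [0°–140.2°] dwell: s stays 0.0000
seg 2 [140.2°–259.4°] uniform, h=20: full span → s += 20 → s = 20.0000
seg 3 [259.4°–316.3°] uniform, h=7: θ=301.5° here. β=42.1, B=56.9. 7·42.1/56.9 = 5.1793 → s = 25.1793

25.1793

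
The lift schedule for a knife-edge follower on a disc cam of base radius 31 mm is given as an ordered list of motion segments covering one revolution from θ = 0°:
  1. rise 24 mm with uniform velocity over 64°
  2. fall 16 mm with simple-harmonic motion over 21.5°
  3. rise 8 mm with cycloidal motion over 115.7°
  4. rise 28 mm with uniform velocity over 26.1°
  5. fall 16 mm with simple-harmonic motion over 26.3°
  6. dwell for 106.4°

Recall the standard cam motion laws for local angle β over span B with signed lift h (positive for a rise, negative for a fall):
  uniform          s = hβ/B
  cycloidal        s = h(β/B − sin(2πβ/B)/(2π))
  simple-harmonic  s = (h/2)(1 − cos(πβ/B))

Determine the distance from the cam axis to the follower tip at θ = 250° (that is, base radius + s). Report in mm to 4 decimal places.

seg 1 [0°–64°] uniform, h=24: full span → s += 24 → s = 24.0000
seg 2 [64°–85.5°] simple-harmonic, h=-16: full span → s += -16 → s = 8.0000
seg 3 [85.5°–201.2°] cycloidal, h=8: full span → s += 8 → s = 16.0000
seg 4 [201.2°–227.3°] uniform, h=28: full span → s += 28 → s = 44.0000
seg 5 [227.3°–253.6°] simple-harmonic, h=-16: θ=250° here. β=22.7, B=26.3. -16/2·(1 − cos(π·0.8631)) = -15.2716 → s = 28.7284
radial distance = base radius + s = 31 + 28.7284 = 59.7284

59.7284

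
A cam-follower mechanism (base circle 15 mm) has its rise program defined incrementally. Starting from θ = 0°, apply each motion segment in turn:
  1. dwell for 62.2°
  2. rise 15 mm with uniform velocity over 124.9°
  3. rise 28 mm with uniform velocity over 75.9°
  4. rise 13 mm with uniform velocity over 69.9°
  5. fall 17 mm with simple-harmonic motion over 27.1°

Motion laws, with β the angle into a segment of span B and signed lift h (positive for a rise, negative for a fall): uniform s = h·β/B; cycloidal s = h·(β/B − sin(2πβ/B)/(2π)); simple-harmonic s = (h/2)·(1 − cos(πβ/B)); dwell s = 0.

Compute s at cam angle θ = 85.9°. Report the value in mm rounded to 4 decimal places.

seg 1 [0°–62.2°] dwell: s stays 0.0000
seg 2 [62.2°–187.1°] uniform, h=15: θ=85.9° here. β=23.7, B=124.9. 15·23.7/124.9 = 2.8463 → s = 2.8463

2.8463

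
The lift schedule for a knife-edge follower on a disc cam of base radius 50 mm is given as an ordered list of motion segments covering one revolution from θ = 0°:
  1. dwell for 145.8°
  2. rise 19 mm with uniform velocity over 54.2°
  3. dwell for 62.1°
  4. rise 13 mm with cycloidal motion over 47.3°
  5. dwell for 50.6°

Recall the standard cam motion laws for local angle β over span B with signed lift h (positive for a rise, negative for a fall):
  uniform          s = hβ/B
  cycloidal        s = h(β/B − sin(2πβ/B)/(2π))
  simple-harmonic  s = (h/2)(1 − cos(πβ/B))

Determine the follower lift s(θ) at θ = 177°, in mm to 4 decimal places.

seg 1 [0°–145.8°] dwell: s stays 0.0000
seg 2 [145.8°–200°] uniform, h=19: θ=177° here. β=31.2, B=54.2. 19·31.2/54.2 = 10.9373 → s = 10.9373

10.9373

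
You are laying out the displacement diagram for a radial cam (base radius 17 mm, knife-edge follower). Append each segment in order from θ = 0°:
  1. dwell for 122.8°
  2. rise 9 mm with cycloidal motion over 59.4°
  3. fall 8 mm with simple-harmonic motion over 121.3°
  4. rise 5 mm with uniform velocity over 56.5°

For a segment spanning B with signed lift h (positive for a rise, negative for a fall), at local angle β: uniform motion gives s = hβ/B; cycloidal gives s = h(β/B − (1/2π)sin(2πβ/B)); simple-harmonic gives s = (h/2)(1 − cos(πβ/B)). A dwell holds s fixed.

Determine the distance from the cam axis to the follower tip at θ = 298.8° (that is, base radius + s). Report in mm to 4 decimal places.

seg 1 [0°–122.8°] dwell: s stays 0.0000
seg 2 [122.8°–182.2°] cycloidal, h=9: full span → s += 9 → s = 9.0000
seg 3 [182.2°–303.5°] simple-harmonic, h=-8: θ=298.8° here. β=116.6, B=121.3. -8/2·(1 − cos(π·0.9613)) = -7.9704 → s = 1.0296
radial distance = base radius + s = 17 + 1.0296 = 18.0296

18.0296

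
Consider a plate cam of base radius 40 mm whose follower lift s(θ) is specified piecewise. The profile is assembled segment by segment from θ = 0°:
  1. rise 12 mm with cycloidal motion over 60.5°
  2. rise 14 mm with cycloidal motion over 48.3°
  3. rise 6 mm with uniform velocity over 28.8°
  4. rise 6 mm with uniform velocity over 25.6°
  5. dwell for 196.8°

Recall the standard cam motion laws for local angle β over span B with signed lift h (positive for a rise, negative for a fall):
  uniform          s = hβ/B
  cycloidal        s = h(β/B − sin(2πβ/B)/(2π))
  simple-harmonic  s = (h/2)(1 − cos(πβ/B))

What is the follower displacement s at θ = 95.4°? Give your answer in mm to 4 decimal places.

seg 1 [0°–60.5°] cycloidal, h=12: full span → s += 12 → s = 12.0000
seg 2 [60.5°–108.8°] cycloidal, h=14: θ=95.4° here. β=34.9, B=48.3. 14·(0.7226 − sin(2π·0.7226)/(2π)) = 12.3111 → s = 24.3111

24.3111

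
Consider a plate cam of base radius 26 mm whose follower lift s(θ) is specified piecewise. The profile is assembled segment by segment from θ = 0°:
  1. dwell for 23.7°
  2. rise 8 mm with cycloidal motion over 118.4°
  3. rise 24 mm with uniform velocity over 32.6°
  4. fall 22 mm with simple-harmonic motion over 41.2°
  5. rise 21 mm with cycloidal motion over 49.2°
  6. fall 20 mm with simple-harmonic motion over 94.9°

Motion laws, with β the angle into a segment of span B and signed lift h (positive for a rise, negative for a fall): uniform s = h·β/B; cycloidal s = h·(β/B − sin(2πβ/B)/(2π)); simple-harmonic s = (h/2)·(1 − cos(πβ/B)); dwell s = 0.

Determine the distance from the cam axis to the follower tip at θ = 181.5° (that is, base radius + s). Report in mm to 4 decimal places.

seg 1 [0°–23.7°] dwell: s stays 0.0000
seg 2 [23.7°–142.1°] cycloidal, h=8: full span → s += 8 → s = 8.0000
seg 3 [142.1°–174.7°] uniform, h=24: full span → s += 24 → s = 32.0000
seg 4 [174.7°–215.9°] simple-harmonic, h=-22: θ=181.5° here. β=6.8, B=41.2. -22/2·(1 − cos(π·0.1650)) = -1.4459 → s = 30.5541
radial distance = base radius + s = 26 + 30.5541 = 56.5541

56.5541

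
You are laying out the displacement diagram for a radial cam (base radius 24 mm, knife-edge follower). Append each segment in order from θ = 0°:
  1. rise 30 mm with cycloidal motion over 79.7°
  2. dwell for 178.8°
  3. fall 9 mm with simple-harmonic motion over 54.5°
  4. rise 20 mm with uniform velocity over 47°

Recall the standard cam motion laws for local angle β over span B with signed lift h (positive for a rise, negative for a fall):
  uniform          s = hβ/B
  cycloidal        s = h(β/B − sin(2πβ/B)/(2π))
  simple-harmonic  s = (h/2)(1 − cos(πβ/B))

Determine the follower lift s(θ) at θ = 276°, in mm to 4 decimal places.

seg 1 [0°–79.7°] cycloidal, h=30: full span → s += 30 → s = 30.0000
seg 2 [79.7°–258.5°] dwell: s stays 30.0000
seg 3 [258.5°–313°] simple-harmonic, h=-9: θ=276° here. β=17.5, B=54.5. -9/2·(1 − cos(π·0.3211)) = -2.1019 → s = 27.8981

27.8981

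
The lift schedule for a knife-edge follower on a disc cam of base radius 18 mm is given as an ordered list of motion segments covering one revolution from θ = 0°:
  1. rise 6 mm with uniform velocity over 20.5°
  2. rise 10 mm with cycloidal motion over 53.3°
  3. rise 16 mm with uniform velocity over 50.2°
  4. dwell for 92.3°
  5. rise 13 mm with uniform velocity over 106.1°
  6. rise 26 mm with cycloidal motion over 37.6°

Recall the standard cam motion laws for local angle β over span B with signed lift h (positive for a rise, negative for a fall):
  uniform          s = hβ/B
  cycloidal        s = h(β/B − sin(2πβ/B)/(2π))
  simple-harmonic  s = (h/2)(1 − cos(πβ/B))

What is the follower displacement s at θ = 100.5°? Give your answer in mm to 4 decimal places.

seg 1 [0°–20.5°] uniform, h=6: full span → s += 6 → s = 6.0000
seg 2 [20.5°–73.8°] cycloidal, h=10: full span → s += 10 → s = 16.0000
seg 3 [73.8°–124°] uniform, h=16: θ=100.5° here. β=26.7, B=50.2. 16·26.7/50.2 = 8.5100 → s = 24.5100

24.5100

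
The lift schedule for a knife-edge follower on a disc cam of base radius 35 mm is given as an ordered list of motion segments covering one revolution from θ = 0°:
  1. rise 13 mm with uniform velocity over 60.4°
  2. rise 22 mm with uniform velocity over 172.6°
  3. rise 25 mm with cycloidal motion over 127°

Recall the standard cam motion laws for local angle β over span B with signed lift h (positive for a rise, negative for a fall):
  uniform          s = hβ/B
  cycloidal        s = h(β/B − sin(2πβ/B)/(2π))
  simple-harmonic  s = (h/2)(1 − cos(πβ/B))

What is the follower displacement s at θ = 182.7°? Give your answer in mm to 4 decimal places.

seg 1 [0°–60.4°] uniform, h=13: full span → s += 13 → s = 13.0000
seg 2 [60.4°–233°] uniform, h=22: θ=182.7° here. β=122.3, B=172.6. 22·122.3/172.6 = 15.5886 → s = 28.5886

28.5886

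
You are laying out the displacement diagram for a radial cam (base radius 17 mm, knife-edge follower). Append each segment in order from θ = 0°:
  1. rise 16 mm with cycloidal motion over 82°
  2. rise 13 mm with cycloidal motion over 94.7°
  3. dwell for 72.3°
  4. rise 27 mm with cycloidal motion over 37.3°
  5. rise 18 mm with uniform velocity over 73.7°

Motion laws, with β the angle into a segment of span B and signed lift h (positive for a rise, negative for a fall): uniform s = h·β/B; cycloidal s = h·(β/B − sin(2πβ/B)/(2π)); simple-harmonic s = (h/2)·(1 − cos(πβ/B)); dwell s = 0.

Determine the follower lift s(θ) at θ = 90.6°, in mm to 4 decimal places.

seg 1 [0°–82°] cycloidal, h=16: full span → s += 16 → s = 16.0000
seg 2 [82°–176.7°] cycloidal, h=13: θ=90.6° here. β=8.6, B=94.7. 13·(0.0908 − sin(2π·0.0908)/(2π)) = 0.0630 → s = 16.0630

16.0630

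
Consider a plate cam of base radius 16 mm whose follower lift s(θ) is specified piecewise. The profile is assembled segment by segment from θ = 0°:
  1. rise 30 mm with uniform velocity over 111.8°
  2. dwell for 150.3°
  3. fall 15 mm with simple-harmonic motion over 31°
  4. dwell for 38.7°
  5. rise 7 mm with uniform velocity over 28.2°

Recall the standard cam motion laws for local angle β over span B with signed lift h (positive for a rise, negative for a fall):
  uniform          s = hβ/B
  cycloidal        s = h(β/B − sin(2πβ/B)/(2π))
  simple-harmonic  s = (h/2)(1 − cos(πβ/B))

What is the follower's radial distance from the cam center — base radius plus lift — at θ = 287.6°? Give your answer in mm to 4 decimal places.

seg 1 [0°–111.8°] uniform, h=30: full span → s += 30 → s = 30.0000
seg 2 [111.8°–262.1°] dwell: s stays 30.0000
seg 3 [262.1°–293.1°] simple-harmonic, h=-15: θ=287.6° here. β=25.5, B=31. -15/2·(1 − cos(π·0.8226)) = -13.8648 → s = 16.1352
radial distance = base radius + s = 16 + 16.1352 = 32.1352

32.1352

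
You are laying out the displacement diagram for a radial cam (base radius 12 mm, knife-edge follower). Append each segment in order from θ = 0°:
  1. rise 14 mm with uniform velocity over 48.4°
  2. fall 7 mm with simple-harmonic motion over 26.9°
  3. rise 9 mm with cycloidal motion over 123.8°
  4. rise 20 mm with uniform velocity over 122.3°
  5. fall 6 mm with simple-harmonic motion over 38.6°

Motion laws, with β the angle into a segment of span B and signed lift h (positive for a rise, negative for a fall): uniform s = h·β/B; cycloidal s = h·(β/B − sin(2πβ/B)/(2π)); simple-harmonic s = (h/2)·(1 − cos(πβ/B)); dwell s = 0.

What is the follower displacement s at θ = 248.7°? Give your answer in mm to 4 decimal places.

seg 1 [0°–48.4°] uniform, h=14: full span → s += 14 → s = 14.0000
seg 2 [48.4°–75.3°] simple-harmonic, h=-7: full span → s += -7 → s = 7.0000
seg 3 [75.3°–199.1°] cycloidal, h=9: full span → s += 9 → s = 16.0000
seg 4 [199.1°–321.4°] uniform, h=20: θ=248.7° here. β=49.6, B=122.3. 20·49.6/122.3 = 8.1112 → s = 24.1112

24.1112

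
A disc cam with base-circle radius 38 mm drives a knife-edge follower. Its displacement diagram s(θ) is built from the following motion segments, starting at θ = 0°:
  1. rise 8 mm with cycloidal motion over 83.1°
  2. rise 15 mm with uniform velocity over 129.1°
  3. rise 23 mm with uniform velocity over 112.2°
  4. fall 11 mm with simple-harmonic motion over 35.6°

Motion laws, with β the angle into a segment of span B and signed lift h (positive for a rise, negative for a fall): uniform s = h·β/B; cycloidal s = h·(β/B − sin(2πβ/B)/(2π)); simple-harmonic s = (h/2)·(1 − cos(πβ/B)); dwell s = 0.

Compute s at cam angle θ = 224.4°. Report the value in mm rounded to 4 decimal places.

seg 1 [0°–83.1°] cycloidal, h=8: full span → s += 8 → s = 8.0000
seg 2 [83.1°–212.2°] uniform, h=15: full span → s += 15 → s = 23.0000
seg 3 [212.2°–324.4°] uniform, h=23: θ=224.4° here. β=12.2, B=112.2. 23·12.2/112.2 = 2.5009 → s = 25.5009

25.5009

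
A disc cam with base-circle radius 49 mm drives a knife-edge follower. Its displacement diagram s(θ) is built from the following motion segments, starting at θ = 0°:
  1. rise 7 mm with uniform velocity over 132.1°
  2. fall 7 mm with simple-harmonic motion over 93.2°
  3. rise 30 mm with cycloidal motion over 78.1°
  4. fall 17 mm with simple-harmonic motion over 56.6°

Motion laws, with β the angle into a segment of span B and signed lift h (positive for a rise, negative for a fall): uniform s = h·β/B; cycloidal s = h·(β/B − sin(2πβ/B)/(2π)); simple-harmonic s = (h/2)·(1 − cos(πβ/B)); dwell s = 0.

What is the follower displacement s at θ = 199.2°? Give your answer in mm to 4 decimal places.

seg 1 [0°–132.1°] uniform, h=7: full span → s += 7 → s = 7.0000
seg 2 [132.1°–225.3°] simple-harmonic, h=-7: θ=199.2° here. β=67.1, B=93.2. -7/2·(1 − cos(π·0.7200)) = -5.7306 → s = 1.2694

1.2694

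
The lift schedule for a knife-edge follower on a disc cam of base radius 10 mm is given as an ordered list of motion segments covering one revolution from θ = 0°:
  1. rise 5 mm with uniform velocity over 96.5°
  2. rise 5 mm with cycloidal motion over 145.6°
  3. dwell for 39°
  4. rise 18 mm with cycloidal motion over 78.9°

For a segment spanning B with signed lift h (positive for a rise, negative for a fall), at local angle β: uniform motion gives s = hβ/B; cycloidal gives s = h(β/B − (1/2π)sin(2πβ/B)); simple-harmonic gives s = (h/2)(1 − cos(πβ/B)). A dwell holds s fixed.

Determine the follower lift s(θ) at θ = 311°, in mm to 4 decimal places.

seg 1 [0°–96.5°] uniform, h=5: full span → s += 5 → s = 5.0000
seg 2 [96.5°–242.1°] cycloidal, h=5: full span → s += 5 → s = 10.0000
seg 3 [242.1°–281.1°] dwell: s stays 10.0000
seg 4 [281.1°–360°] cycloidal, h=18: θ=311° here. β=29.9, B=78.9. 18·(0.3790 − sin(2π·0.3790)/(2π)) = 4.8466 → s = 14.8466

14.8466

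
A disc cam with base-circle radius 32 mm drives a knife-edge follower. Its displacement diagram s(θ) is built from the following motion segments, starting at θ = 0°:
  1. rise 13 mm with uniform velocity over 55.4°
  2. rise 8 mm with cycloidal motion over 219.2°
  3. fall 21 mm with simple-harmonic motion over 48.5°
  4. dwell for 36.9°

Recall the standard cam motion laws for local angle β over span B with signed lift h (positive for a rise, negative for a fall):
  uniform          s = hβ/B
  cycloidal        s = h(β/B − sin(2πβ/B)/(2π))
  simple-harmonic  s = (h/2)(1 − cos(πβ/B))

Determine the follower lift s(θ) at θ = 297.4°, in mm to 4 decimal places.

seg 1 [0°–55.4°] uniform, h=13: full span → s += 13 → s = 13.0000
seg 2 [55.4°–274.6°] cycloidal, h=8: full span → s += 8 → s = 21.0000
seg 3 [274.6°–323.1°] simple-harmonic, h=-21: θ=297.4° here. β=22.8, B=48.5. -21/2·(1 − cos(π·0.4701)) = -9.5152 → s = 11.4848

11.4848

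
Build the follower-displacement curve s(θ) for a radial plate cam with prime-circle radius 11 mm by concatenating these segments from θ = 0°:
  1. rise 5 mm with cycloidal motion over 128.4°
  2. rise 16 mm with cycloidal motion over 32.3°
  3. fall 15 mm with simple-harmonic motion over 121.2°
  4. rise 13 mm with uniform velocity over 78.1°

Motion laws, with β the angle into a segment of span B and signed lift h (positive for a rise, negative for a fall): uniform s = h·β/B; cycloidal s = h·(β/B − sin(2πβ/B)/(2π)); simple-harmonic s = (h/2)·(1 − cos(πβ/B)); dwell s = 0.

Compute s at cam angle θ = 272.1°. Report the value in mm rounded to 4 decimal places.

seg 1 [0°–128.4°] cycloidal, h=5: full span → s += 5 → s = 5.0000
seg 2 [128.4°–160.7°] cycloidal, h=16: full span → s += 16 → s = 21.0000
seg 3 [160.7°–281.9°] simple-harmonic, h=-15: θ=272.1° here. β=111.4, B=121.2. -15/2·(1 − cos(π·0.9191)) = -14.7593 → s = 6.2407

6.2407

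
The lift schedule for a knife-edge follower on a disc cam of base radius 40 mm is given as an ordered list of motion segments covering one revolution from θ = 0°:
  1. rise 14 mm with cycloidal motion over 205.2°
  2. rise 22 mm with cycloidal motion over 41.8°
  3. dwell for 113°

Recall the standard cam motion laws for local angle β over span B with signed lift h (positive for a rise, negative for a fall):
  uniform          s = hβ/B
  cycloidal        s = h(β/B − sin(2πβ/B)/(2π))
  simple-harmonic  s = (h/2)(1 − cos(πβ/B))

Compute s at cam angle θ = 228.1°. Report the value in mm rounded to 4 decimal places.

seg 1 [0°–205.2°] cycloidal, h=14: full span → s += 14 → s = 14.0000
seg 2 [205.2°–247°] cycloidal, h=22: θ=228.1° here. β=22.9, B=41.8. 22·(0.5478 − sin(2π·0.5478)/(2π)) = 13.0895 → s = 27.0895

27.0895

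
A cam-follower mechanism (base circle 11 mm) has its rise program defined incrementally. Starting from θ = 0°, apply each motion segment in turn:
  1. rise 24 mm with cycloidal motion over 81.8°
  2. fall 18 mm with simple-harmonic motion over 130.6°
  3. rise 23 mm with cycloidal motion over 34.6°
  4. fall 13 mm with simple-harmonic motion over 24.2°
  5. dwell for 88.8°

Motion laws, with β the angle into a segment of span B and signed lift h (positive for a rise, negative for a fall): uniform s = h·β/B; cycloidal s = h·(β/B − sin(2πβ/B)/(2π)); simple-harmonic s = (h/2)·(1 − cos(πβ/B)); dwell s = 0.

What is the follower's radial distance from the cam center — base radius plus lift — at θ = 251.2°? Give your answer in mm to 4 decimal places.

seg 1 [0°–81.8°] cycloidal, h=24: full span → s += 24 → s = 24.0000
seg 2 [81.8°–212.4°] simple-harmonic, h=-18: full span → s += -18 → s = 6.0000
seg 3 [212.4°–247°] cycloidal, h=23: full span → s += 23 → s = 29.0000
seg 4 [247°–271.2°] simple-harmonic, h=-13: θ=251.2° here. β=4.2, B=24.2. -13/2·(1 − cos(π·0.1736)) = -0.9425 → s = 28.0575
radial distance = base radius + s = 11 + 28.0575 = 39.0575

39.0575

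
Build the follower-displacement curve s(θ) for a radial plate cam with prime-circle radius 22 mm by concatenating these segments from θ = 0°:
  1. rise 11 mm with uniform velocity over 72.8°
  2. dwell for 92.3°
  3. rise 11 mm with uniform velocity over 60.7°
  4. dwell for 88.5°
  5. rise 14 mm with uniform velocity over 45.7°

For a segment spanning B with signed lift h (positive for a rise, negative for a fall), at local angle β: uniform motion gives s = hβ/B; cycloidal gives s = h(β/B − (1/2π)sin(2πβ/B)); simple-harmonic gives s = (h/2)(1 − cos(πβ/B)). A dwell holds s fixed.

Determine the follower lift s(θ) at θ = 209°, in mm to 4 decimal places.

seg 1 [0°–72.8°] uniform, h=11: full span → s += 11 → s = 11.0000
seg 2 [72.8°–165.1°] dwell: s stays 11.0000
seg 3 [165.1°–225.8°] uniform, h=11: θ=209° here. β=43.9, B=60.7. 11·43.9/60.7 = 7.9555 → s = 18.9555

18.9555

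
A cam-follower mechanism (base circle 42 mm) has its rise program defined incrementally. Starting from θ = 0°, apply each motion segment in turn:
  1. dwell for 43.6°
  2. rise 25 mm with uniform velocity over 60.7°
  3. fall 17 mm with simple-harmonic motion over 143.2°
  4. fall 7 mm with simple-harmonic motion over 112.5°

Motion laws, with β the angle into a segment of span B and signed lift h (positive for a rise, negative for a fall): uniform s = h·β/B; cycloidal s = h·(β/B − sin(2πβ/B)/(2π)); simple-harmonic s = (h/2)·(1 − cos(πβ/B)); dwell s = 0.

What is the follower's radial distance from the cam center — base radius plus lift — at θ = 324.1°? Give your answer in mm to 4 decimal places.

seg 1 [0°–43.6°] dwell: s stays 0.0000
seg 2 [43.6°–104.3°] uniform, h=25: full span → s += 25 → s = 25.0000
seg 3 [104.3°–247.5°] simple-harmonic, h=-17: full span → s += -17 → s = 8.0000
seg 4 [247.5°–360°] simple-harmonic, h=-7: θ=324.1° here. β=76.6, B=112.5. -7/2·(1 − cos(π·0.6809)) = -5.3836 → s = 2.6164
radial distance = base radius + s = 42 + 2.6164 = 44.6164

44.6164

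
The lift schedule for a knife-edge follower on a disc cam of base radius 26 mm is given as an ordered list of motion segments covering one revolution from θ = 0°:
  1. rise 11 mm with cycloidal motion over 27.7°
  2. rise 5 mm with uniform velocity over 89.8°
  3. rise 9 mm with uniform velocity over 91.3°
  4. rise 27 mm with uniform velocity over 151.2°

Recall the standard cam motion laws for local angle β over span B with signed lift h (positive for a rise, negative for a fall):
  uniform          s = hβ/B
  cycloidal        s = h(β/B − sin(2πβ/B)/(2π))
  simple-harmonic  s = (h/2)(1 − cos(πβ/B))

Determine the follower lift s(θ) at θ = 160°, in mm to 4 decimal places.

seg 1 [0°–27.7°] cycloidal, h=11: full span → s += 11 → s = 11.0000
seg 2 [27.7°–117.5°] uniform, h=5: full span → s += 5 → s = 16.0000
seg 3 [117.5°–208.8°] uniform, h=9: θ=160° here. β=42.5, B=91.3. 9·42.5/91.3 = 4.1895 → s = 20.1895

20.1895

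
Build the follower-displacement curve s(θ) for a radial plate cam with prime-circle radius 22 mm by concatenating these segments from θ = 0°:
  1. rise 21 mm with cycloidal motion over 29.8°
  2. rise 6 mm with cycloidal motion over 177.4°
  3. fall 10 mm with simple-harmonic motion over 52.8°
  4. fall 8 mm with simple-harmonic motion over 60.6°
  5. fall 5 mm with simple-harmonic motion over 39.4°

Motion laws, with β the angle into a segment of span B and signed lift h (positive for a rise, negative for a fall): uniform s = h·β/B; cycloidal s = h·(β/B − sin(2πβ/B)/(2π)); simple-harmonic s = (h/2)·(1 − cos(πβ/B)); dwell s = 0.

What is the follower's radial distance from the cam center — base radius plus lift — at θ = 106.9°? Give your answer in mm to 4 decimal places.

seg 1 [0°–29.8°] cycloidal, h=21: full span → s += 21 → s = 21.0000
seg 2 [29.8°–207.2°] cycloidal, h=6: θ=106.9° here. β=77.1, B=177.4. 6·(0.4346 − sin(2π·0.4346)/(2π)) = 2.2263 → s = 23.2263
radial distance = base radius + s = 22 + 23.2263 = 45.2263

45.2263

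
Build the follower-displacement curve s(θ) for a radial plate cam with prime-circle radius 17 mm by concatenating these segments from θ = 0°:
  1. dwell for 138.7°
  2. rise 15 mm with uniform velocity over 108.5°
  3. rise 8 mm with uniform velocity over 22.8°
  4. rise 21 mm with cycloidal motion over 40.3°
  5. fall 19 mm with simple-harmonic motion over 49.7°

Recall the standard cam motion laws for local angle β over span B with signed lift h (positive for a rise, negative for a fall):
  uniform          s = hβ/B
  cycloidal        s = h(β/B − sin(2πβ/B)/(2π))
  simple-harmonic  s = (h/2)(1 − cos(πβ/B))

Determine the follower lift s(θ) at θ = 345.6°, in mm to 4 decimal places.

seg 1 [0°–138.7°] dwell: s stays 0.0000
seg 2 [138.7°–247.2°] uniform, h=15: full span → s += 15 → s = 15.0000
seg 3 [247.2°–270°] uniform, h=8: full span → s += 8 → s = 23.0000
seg 4 [270°–310.3°] cycloidal, h=21: full span → s += 21 → s = 44.0000
seg 5 [310.3°–360°] simple-harmonic, h=-19: θ=345.6° here. β=35.3, B=49.7. -19/2·(1 − cos(π·0.7103)) = -15.3288 → s = 28.6712

28.6712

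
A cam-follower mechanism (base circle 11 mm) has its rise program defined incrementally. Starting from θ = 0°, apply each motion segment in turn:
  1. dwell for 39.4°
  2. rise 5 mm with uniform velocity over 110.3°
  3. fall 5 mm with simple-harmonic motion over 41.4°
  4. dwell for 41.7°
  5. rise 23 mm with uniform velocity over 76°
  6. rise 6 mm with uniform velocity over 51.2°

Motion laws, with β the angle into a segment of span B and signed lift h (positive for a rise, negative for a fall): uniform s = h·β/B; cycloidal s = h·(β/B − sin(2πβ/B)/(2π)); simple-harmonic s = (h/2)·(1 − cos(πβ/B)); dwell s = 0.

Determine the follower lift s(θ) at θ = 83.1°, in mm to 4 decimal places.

seg 1 [0°–39.4°] dwell: s stays 0.0000
seg 2 [39.4°–149.7°] uniform, h=5: θ=83.1° here. β=43.7, B=110.3. 5·43.7/110.3 = 1.9810 → s = 1.9810

1.9810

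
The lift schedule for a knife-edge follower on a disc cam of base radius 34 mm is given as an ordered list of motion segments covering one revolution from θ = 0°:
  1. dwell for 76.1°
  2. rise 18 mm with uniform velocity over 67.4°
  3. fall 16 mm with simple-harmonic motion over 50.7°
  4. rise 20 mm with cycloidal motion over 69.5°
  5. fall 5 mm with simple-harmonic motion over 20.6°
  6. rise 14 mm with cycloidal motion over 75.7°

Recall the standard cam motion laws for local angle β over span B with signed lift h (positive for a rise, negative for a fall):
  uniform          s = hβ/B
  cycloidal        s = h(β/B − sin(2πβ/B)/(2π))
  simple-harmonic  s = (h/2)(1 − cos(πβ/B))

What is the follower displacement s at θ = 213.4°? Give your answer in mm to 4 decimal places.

seg 1 [0°–76.1°] dwell: s stays 0.0000
seg 2 [76.1°–143.5°] uniform, h=18: full span → s += 18 → s = 18.0000
seg 3 [143.5°–194.2°] simple-harmonic, h=-16: full span → s += -16 → s = 2.0000
seg 4 [194.2°–263.7°] cycloidal, h=20: θ=213.4° here. β=19.2, B=69.5. 20·(0.2763 − sin(2π·0.2763)/(2π)) = 2.3853 → s = 4.3853

4.3853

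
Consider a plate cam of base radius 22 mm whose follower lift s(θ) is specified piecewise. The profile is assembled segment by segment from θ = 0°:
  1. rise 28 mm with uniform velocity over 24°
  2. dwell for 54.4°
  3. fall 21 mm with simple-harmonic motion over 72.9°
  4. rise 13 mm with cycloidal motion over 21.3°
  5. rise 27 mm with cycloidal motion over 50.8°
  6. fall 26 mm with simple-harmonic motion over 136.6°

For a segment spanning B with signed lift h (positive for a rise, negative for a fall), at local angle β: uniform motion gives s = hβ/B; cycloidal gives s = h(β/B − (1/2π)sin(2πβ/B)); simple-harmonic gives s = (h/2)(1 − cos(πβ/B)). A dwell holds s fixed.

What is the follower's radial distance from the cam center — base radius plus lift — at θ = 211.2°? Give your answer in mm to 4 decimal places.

seg 1 [0°–24°] uniform, h=28: full span → s += 28 → s = 28.0000
seg 2 [24°–78.4°] dwell: s stays 28.0000
seg 3 [78.4°–151.3°] simple-harmonic, h=-21: full span → s += -21 → s = 7.0000
seg 4 [151.3°–172.6°] cycloidal, h=13: full span → s += 13 → s = 20.0000
seg 5 [172.6°–223.4°] cycloidal, h=27: θ=211.2° here. β=38.6, B=50.8. 27·(0.7598 − sin(2π·0.7598)/(2π)) = 24.8047 → s = 44.8047
radial distance = base radius + s = 22 + 44.8047 = 66.8047

66.8047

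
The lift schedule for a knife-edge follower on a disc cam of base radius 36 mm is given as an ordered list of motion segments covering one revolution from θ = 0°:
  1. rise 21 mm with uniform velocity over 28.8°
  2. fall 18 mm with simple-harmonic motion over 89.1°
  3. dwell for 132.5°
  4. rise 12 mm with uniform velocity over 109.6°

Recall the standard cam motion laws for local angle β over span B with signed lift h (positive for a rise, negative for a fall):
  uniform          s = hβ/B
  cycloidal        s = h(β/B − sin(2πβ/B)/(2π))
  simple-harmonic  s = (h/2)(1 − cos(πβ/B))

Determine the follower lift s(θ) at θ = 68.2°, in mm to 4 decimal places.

seg 1 [0°–28.8°] uniform, h=21: full span → s += 21 → s = 21.0000
seg 2 [28.8°–117.9°] simple-harmonic, h=-18: θ=68.2° here. β=39.4, B=89.1. -18/2·(1 − cos(π·0.4422)) = -7.3747 → s = 13.6253

13.6253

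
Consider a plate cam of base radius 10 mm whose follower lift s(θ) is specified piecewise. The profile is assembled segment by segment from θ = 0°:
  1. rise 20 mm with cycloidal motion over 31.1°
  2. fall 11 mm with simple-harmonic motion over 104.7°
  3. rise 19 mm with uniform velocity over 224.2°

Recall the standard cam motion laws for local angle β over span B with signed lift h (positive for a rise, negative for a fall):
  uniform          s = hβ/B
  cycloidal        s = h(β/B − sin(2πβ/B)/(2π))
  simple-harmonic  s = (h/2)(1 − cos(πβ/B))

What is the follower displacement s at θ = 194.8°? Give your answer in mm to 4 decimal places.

seg 1 [0°–31.1°] cycloidal, h=20: full span → s += 20 → s = 20.0000
seg 2 [31.1°–135.8°] simple-harmonic, h=-11: full span → s += -11 → s = 9.0000
seg 3 [135.8°–360°] uniform, h=19: θ=194.8° here. β=59, B=224.2. 19·59/224.2 = 5.0000 → s = 14.0000

14.0000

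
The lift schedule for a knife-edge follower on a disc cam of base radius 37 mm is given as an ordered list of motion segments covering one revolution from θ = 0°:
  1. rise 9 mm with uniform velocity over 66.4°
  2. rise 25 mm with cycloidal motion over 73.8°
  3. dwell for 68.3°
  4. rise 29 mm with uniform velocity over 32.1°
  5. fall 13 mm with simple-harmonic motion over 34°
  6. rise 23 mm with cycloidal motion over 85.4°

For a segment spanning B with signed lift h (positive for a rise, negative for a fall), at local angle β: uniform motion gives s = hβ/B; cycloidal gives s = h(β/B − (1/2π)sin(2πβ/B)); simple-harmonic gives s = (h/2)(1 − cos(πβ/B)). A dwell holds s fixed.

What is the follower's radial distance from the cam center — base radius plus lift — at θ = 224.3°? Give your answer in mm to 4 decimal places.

seg 1 [0°–66.4°] uniform, h=9: full span → s += 9 → s = 9.0000
seg 2 [66.4°–140.2°] cycloidal, h=25: full span → s += 25 → s = 34.0000
seg 3 [140.2°–208.5°] dwell: s stays 34.0000
seg 4 [208.5°–240.6°] uniform, h=29: θ=224.3° here. β=15.8, B=32.1. 29·15.8/32.1 = 14.2741 → s = 48.2741
radial distance = base radius + s = 37 + 48.2741 = 85.2741

85.2741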